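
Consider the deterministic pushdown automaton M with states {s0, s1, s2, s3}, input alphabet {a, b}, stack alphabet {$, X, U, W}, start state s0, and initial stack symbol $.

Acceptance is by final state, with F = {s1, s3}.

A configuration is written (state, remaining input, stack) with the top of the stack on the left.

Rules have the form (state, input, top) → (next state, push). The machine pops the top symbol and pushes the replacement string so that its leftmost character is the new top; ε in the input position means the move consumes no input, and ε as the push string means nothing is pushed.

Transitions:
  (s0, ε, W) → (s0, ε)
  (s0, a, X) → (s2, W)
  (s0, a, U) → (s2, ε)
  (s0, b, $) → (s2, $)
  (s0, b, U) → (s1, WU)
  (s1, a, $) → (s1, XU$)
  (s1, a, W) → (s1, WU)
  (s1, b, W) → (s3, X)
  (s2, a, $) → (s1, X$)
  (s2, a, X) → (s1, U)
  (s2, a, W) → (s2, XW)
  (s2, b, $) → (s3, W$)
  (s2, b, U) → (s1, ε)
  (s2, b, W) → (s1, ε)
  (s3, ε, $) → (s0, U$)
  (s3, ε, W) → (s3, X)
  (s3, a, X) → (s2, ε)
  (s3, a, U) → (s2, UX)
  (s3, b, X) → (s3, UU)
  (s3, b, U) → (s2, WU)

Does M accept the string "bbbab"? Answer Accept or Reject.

(s0, bbbab, $)
  read b, top $: go to s2, push $ → (s2, bbab, $)
  read b, top $: go to s3, push W$ → (s3, bab, W$)
  ε-move, top W: go to s3, push X → (s3, bab, X$)
  read b, top X: go to s3, push UU → (s3, ab, UU$)
  read a, top U: go to s2, push UX → (s2, b, UXU$)
  read b, top U: go to s1, push ε → (s1, ε, XU$)
All input consumed; state s1 ∈ F.

Accept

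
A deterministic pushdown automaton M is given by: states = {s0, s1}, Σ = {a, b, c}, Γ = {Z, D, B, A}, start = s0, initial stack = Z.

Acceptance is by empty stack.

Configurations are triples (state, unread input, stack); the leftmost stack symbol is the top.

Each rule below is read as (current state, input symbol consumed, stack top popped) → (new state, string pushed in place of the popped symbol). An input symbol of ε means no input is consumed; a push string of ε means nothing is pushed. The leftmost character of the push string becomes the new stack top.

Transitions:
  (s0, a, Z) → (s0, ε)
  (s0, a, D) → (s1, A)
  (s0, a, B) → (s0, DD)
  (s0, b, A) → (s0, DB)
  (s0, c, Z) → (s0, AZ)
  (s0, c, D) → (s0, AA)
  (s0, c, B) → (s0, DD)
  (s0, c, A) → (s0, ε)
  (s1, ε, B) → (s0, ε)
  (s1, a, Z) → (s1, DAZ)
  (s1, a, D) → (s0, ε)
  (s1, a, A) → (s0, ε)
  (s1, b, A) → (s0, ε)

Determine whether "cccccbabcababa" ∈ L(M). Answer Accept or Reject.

(s0, cccccbabcababa, Z) ⊢ (s0, ccccbabcababa, AZ) ⊢ (s0, cccbabcababa, Z) ⊢ (s0, ccbabcababa, AZ) ⊢ (s0, cbabcababa, Z) ⊢ (s0, babcababa, AZ) ⊢ (s0, abcababa, DBZ) ⊢ (s1, bcababa, ABZ) ⊢ (s0, cababa, BZ) ⊢ (s0, ababa, DDZ) ⊢ (s1, baba, ADZ) ⊢ (s0, aba, DZ) ⊢ (s1, ba, AZ) ⊢ (s0, a, Z) ⊢ (s0, ε, ε)
All input consumed and the stack is empty.

Accept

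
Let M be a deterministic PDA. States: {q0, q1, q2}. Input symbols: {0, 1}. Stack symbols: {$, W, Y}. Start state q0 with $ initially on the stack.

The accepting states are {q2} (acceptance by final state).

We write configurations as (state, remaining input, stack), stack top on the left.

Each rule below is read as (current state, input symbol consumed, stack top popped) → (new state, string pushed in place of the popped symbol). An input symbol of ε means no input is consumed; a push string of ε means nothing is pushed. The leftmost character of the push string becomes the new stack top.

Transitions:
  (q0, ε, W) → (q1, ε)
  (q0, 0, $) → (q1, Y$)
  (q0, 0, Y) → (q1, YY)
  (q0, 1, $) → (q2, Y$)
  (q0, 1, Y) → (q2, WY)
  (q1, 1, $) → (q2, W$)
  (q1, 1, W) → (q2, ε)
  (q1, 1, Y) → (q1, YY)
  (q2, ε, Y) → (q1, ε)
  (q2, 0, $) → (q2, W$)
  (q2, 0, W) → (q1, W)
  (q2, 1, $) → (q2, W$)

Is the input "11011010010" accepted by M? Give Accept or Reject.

Accept

(q0, 11011010010, $)
  read 1, top $: go to q2, push Y$ → (q2, 1011010010, Y$)
  ε-move, top Y: go to q1, push ε → (q1, 1011010010, $)
  read 1, top $: go to q2, push W$ → (q2, 011010010, W$)
  read 0, top W: go to q1, push W → (q1, 11010010, W$)
  read 1, top W: go to q2, push ε → (q2, 1010010, $)
  read 1, top $: go to q2, push W$ → (q2, 010010, W$)
  read 0, top W: go to q1, push W → (q1, 10010, W$)
  read 1, top W: go to q2, push ε → (q2, 0010, $)
  read 0, top $: go to q2, push W$ → (q2, 010, W$)
  read 0, top W: go to q1, push W → (q1, 10, W$)
  read 1, top W: go to q2, push ε → (q2, 0, $)
  read 0, top $: go to q2, push W$ → (q2, ε, W$)
All input consumed; state q2 ∈ F.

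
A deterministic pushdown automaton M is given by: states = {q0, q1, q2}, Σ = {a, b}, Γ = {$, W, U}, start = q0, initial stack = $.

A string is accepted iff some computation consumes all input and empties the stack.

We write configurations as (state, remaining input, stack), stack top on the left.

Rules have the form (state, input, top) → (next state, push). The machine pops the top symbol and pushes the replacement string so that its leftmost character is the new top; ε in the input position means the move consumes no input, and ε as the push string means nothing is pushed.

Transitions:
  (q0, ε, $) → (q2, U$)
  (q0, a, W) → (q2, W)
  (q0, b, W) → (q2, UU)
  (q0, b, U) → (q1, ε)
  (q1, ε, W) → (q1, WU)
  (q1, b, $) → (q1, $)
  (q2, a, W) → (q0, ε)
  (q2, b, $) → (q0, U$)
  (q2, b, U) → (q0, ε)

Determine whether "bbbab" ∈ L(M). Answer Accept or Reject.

(q0, bbbab, $)
  ε-move, top $: go to q2, push U$ → (q2, bbbab, U$)
  read b, top U: go to q0, push ε → (q0, bbab, $)
  ε-move, top $: go to q2, push U$ → (q2, bbab, U$)
  read b, top U: go to q0, push ε → (q0, bab, $)
  ε-move, top $: go to q2, push U$ → (q2, bab, U$)
  read b, top U: go to q0, push ε → (q0, ab, $)
  ε-move, top $: go to q2, push U$ → (q2, ab, U$)
No transition applies at (q2, ab, U$); input not fully consumed.

Reject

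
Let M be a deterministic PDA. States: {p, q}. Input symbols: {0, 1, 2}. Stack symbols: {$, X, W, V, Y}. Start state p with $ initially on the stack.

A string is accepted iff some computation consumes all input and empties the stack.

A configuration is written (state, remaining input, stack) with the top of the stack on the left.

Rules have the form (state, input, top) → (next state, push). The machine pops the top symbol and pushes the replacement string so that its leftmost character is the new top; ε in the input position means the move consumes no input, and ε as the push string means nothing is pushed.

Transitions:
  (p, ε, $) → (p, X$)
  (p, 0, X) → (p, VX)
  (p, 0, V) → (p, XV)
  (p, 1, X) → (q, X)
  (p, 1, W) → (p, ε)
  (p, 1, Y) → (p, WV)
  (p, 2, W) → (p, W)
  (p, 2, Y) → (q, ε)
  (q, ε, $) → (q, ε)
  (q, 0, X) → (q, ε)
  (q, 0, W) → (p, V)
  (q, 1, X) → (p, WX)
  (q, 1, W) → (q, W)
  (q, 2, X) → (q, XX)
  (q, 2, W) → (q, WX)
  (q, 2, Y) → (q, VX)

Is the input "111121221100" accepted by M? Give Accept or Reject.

Accept

(p, 111121221100, $) ⊢ (p, 111121221100, X$) ⊢ (q, 11121221100, X$) ⊢ (p, 1121221100, WX$) ⊢ (p, 121221100, X$) ⊢ (q, 21221100, X$) ⊢ (q, 1221100, XX$) ⊢ (p, 221100, WXX$) ⊢ (p, 21100, WXX$) ⊢ (p, 1100, WXX$) ⊢ (p, 100, XX$) ⊢ (q, 00, XX$) ⊢ (q, 0, X$) ⊢ (q, ε, $) ⊢ (q, ε, ε)
All input consumed and the stack is empty.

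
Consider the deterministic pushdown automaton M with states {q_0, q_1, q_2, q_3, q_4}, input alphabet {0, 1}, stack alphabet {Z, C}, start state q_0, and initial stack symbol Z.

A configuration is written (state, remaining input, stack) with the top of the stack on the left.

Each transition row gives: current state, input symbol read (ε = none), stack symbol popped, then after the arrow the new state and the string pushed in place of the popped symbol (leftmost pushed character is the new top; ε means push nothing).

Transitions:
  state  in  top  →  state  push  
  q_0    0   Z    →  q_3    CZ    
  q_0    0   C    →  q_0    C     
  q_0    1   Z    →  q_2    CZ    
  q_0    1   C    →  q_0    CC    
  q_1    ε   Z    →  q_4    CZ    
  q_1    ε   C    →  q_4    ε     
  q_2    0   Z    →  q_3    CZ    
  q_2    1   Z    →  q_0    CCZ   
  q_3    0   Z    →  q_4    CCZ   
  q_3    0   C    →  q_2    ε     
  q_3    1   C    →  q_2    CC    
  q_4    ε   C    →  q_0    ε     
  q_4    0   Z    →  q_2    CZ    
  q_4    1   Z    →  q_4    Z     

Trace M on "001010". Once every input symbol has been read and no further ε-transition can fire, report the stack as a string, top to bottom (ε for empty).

(q_0, 001010, Z)
  read 0, top Z: go to q_3, push CZ → (q_3, 01010, CZ)
  read 0, top C: go to q_2, push ε → (q_2, 1010, Z)
  read 1, top Z: go to q_0, push CCZ → (q_0, 010, CCZ)
  read 0, top C: go to q_0, push C → (q_0, 10, CCZ)
  read 1, top C: go to q_0, push CC → (q_0, 0, CCCZ)
  read 0, top C: go to q_0, push C → (q_0, ε, CCCZ)
All input consumed in state q_0 with stack CCCZ.

CCCZ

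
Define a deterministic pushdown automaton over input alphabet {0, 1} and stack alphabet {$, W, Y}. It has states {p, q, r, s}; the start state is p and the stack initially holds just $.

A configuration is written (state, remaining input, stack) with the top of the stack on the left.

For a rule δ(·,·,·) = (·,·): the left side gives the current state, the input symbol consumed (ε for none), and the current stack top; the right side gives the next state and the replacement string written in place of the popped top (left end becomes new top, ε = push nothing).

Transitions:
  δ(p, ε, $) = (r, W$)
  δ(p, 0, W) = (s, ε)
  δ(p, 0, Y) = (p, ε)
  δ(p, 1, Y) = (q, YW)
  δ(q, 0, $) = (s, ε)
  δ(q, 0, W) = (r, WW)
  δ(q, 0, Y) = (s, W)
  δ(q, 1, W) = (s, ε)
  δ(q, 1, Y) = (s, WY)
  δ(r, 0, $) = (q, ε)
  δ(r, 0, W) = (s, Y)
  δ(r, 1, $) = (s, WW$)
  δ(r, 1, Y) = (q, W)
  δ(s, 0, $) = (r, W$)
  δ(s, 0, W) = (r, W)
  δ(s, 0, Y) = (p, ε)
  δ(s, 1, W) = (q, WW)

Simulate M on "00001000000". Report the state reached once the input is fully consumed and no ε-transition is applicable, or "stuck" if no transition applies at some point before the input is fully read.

stuck

(p, 00001000000, $)
  ε-move, top $: go to r, push W$ → (r, 00001000000, W$)
  read 0, top W: go to s, push Y → (s, 0001000000, Y$)
  read 0, top Y: go to p, push ε → (p, 001000000, $)
  ε-move, top $: go to r, push W$ → (r, 001000000, W$)
  read 0, top W: go to s, push Y → (s, 01000000, Y$)
  read 0, top Y: go to p, push ε → (p, 1000000, $)
  ε-move, top $: go to r, push W$ → (r, 1000000, W$)
No transition for (r, 1, top W); M blocks with input 1000000 remaining.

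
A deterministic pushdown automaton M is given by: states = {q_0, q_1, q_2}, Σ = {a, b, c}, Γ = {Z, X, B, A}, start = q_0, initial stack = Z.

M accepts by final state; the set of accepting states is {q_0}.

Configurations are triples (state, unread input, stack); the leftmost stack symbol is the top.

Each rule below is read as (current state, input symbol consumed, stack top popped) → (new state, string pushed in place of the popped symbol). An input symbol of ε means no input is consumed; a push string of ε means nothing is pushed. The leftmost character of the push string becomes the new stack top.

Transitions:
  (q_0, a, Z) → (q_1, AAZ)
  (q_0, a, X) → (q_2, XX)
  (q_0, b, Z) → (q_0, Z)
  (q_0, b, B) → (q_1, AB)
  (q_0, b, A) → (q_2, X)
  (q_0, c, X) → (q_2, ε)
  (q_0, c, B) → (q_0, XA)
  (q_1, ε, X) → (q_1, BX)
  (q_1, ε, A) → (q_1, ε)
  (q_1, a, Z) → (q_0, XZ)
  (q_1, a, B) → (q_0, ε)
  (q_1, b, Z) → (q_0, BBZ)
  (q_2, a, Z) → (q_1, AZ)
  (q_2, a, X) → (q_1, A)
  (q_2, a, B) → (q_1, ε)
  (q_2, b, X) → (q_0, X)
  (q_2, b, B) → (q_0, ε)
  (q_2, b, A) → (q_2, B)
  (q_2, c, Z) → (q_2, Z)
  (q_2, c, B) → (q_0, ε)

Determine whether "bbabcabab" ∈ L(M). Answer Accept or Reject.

Accept

(q_0, bbabcabab, Z)
  read b, top Z: go to q_0, push Z → (q_0, babcabab, Z)
  read b, top Z: go to q_0, push Z → (q_0, abcabab, Z)
  read a, top Z: go to q_1, push AAZ → (q_1, bcabab, AAZ)
  ε-move, top A: go to q_1, push ε → (q_1, bcabab, AZ)
  ε-move, top A: go to q_1, push ε → (q_1, bcabab, Z)
  read b, top Z: go to q_0, push BBZ → (q_0, cabab, BBZ)
  read c, top B: go to q_0, push XA → (q_0, abab, XABZ)
  read a, top X: go to q_2, push XX → (q_2, bab, XXABZ)
  read b, top X: go to q_0, push X → (q_0, ab, XXABZ)
  read a, top X: go to q_2, push XX → (q_2, b, XXXABZ)
  read b, top X: go to q_0, push X → (q_0, ε, XXXABZ)
All input consumed; state q_0 ∈ F.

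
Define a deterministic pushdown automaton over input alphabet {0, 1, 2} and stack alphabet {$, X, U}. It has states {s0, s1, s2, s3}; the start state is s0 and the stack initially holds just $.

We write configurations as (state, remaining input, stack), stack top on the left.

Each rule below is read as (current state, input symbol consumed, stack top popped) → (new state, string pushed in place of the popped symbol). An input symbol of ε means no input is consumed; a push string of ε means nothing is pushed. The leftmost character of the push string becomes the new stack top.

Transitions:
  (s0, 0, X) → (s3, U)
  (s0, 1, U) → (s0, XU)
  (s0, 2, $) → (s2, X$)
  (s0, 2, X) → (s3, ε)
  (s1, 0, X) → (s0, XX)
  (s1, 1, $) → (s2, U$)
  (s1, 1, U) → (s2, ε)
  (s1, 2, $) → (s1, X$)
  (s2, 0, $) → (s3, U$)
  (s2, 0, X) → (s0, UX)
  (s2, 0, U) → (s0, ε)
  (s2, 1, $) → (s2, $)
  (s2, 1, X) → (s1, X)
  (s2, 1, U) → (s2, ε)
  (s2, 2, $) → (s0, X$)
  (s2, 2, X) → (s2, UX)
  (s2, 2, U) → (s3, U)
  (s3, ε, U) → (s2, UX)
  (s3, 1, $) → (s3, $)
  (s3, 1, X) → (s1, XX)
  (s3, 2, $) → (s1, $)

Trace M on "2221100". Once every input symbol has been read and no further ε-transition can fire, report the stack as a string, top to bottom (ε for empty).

(s0, 2221100, $)
  read 2, top $: go to s2, push X$ → (s2, 221100, X$)
  read 2, top X: go to s2, push UX → (s2, 21100, UX$)
  read 2, top U: go to s3, push U → (s3, 1100, UX$)
  ε-move, top U: go to s2, push UX → (s2, 1100, UXX$)
  read 1, top U: go to s2, push ε → (s2, 100, XX$)
  read 1, top X: go to s1, push X → (s1, 00, XX$)
  read 0, top X: go to s0, push XX → (s0, 0, XXX$)
  read 0, top X: go to s3, push U → (s3, ε, UXX$)
  ε-move, top U: go to s2, push UX → (s2, ε, UXXX$)
All input consumed in state s2 with stack UXXX$.

UXXX$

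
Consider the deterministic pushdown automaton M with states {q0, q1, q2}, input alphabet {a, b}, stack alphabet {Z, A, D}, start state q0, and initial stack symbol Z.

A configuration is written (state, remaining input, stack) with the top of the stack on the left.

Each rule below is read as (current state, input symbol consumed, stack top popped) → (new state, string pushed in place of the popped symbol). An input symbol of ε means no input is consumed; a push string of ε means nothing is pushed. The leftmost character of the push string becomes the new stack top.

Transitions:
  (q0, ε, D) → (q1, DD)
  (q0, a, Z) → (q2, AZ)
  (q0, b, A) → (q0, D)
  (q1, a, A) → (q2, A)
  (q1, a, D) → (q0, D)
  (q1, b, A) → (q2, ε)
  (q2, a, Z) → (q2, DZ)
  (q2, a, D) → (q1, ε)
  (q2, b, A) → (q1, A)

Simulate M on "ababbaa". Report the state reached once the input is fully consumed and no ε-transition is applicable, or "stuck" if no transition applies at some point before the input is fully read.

(q0, ababbaa, Z)
  read a, top Z: go to q2, push AZ → (q2, babbaa, AZ)
  read b, top A: go to q1, push A → (q1, abbaa, AZ)
  read a, top A: go to q2, push A → (q2, bbaa, AZ)
  read b, top A: go to q1, push A → (q1, baa, AZ)
  read b, top A: go to q2, push ε → (q2, aa, Z)
  read a, top Z: go to q2, push DZ → (q2, a, DZ)
  read a, top D: go to q1, push ε → (q1, ε, Z)
All input consumed; M is in state q1.

q1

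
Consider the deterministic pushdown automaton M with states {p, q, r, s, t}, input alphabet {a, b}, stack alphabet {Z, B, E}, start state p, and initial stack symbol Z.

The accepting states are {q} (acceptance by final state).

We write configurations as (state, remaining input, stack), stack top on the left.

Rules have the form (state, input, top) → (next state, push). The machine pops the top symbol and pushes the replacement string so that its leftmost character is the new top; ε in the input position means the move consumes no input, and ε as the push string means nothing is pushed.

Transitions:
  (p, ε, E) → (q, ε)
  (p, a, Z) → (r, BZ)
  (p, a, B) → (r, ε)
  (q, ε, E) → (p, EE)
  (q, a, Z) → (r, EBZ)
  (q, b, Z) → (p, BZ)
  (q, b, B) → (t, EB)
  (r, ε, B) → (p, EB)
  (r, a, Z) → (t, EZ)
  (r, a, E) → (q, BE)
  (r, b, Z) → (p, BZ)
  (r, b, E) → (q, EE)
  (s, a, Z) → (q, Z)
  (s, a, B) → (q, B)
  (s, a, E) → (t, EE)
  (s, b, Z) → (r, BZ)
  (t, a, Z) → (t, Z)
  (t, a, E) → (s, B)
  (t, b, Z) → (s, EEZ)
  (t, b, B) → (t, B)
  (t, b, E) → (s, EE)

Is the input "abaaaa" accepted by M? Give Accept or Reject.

Reject

(p, abaaaa, Z) ⊢ (r, baaaa, BZ) ⊢ (p, baaaa, EBZ) ⊢ (q, baaaa, BZ) ⊢ (t, aaaa, EBZ) ⊢ (s, aaa, BBZ) ⊢ (q, aa, BBZ)
No transition applies at (q, aa, BBZ); input not fully consumed.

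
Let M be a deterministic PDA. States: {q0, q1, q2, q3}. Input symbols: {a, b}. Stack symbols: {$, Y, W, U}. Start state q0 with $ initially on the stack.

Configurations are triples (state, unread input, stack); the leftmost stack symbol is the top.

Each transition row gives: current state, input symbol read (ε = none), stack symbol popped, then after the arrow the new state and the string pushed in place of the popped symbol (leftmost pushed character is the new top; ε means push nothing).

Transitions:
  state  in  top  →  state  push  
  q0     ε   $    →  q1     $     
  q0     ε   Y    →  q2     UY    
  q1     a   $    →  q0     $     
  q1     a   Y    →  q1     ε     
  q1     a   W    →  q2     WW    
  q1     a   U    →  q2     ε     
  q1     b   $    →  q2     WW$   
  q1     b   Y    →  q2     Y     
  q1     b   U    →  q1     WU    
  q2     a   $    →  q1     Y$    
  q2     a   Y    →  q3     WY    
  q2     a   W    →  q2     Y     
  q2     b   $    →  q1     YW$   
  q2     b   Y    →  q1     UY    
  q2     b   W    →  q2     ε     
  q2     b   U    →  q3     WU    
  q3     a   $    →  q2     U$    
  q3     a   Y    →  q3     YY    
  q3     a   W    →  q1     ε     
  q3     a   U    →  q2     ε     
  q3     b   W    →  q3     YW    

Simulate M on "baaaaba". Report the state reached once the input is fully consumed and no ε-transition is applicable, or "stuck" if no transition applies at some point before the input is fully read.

stuck

(q0, baaaaba, $)
  ε-move, top $: go to q1, push $ → (q1, baaaaba, $)
  read b, top $: go to q2, push WW$ → (q2, aaaaba, WW$)
  read a, top W: go to q2, push Y → (q2, aaaba, YW$)
  read a, top Y: go to q3, push WY → (q3, aaba, WYW$)
  read a, top W: go to q1, push ε → (q1, aba, YW$)
  read a, top Y: go to q1, push ε → (q1, ba, W$)
No transition for (q1, b, top W); M blocks with input ba remaining.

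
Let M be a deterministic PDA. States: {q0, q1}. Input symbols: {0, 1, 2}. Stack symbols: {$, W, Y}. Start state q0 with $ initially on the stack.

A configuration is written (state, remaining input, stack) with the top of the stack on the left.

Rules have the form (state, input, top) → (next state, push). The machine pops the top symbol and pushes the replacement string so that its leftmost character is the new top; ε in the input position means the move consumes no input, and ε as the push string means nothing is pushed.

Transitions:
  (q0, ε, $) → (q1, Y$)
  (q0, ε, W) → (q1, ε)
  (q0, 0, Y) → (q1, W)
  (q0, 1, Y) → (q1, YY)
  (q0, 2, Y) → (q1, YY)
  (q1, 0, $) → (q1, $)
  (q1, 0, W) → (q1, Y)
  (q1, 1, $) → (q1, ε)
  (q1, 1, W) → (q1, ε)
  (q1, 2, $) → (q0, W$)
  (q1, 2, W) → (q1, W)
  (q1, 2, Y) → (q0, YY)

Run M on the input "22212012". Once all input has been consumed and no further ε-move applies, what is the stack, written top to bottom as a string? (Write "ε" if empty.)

YYYYYY$

(q0, 22212012, $) ⊢ (q1, 22212012, Y$) ⊢ (q0, 2212012, YY$) ⊢ (q1, 212012, YYY$) ⊢ (q0, 12012, YYYY$) ⊢ (q1, 2012, YYYYY$) ⊢ (q0, 012, YYYYYY$) ⊢ (q1, 12, WYYYYY$) ⊢ (q1, 2, YYYYY$) ⊢ (q0, ε, YYYYYY$)
All input consumed in state q0 with stack YYYYYY$.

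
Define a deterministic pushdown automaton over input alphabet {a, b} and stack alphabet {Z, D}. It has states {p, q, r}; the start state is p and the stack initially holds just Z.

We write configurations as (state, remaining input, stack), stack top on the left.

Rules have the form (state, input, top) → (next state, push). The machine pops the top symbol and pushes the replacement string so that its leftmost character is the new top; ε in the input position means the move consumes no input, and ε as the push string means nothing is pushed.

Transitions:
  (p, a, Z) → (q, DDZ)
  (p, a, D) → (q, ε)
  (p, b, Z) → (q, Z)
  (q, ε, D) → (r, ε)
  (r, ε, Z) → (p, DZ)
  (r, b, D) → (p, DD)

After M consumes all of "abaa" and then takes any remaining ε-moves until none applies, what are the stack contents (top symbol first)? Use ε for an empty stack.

Z

(p, abaa, Z)
  read a, top Z: go to q, push DDZ → (q, baa, DDZ)
  ε-move, top D: go to r, push ε → (r, baa, DZ)
  read b, top D: go to p, push DD → (p, aa, DDZ)
  read a, top D: go to q, push ε → (q, a, DZ)
  ε-move, top D: go to r, push ε → (r, a, Z)
  ε-move, top Z: go to p, push DZ → (p, a, DZ)
  read a, top D: go to q, push ε → (q, ε, Z)
All input consumed in state q with stack Z.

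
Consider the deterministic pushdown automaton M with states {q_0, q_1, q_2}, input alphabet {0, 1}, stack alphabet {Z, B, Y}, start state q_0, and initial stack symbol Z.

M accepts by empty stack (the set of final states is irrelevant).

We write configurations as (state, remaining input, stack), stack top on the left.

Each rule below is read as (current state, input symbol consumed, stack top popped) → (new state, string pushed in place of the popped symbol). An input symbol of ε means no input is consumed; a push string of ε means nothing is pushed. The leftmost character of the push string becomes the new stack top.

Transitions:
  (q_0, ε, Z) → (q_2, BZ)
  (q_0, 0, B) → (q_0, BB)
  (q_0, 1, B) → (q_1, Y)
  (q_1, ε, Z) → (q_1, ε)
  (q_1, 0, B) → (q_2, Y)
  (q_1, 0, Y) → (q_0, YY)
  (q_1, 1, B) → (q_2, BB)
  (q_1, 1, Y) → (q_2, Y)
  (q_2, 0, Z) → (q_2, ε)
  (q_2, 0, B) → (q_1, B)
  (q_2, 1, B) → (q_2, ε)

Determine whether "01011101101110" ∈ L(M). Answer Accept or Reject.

Accept

(q_0, 01011101101110, Z)
  ε-move, top Z: go to q_2, push BZ → (q_2, 01011101101110, BZ)
  read 0, top B: go to q_1, push B → (q_1, 1011101101110, BZ)
  read 1, top B: go to q_2, push BB → (q_2, 011101101110, BBZ)
  read 0, top B: go to q_1, push B → (q_1, 11101101110, BBZ)
  read 1, top B: go to q_2, push BB → (q_2, 1101101110, BBBZ)
  read 1, top B: go to q_2, push ε → (q_2, 101101110, BBZ)
  read 1, top B: go to q_2, push ε → (q_2, 01101110, BZ)
  read 0, top B: go to q_1, push B → (q_1, 1101110, BZ)
  read 1, top B: go to q_2, push BB → (q_2, 101110, BBZ)
  read 1, top B: go to q_2, push ε → (q_2, 01110, BZ)
  read 0, top B: go to q_1, push B → (q_1, 1110, BZ)
  read 1, top B: go to q_2, push BB → (q_2, 110, BBZ)
  read 1, top B: go to q_2, push ε → (q_2, 10, BZ)
  read 1, top B: go to q_2, push ε → (q_2, 0, Z)
  read 0, top Z: go to q_2, push ε → (q_2, ε, ε)
All input consumed and the stack is empty.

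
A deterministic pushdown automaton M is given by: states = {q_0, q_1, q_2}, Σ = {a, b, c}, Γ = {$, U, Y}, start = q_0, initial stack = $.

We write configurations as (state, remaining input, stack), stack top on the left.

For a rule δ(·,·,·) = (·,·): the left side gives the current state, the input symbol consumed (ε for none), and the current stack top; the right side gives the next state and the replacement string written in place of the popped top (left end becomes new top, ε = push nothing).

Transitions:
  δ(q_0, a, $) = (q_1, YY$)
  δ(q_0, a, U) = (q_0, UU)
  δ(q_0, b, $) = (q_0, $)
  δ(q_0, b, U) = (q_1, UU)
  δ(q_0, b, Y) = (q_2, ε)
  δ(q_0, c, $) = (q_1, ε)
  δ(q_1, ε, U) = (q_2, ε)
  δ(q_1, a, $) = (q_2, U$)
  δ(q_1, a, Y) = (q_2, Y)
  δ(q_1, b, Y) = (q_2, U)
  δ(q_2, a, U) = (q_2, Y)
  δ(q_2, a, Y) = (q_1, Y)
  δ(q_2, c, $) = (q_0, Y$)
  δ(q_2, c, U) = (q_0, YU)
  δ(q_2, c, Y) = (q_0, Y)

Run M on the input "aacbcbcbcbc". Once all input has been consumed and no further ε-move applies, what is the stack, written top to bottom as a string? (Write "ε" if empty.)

Y$

(q_0, aacbcbcbcbc, $) ⊢ (q_1, acbcbcbcbc, YY$) ⊢ (q_2, cbcbcbcbc, YY$) ⊢ (q_0, bcbcbcbc, YY$) ⊢ (q_2, cbcbcbc, Y$) ⊢ (q_0, bcbcbc, Y$) ⊢ (q_2, cbcbc, $) ⊢ (q_0, bcbc, Y$) ⊢ (q_2, cbc, $) ⊢ (q_0, bc, Y$) ⊢ (q_2, c, $) ⊢ (q_0, ε, Y$)
All input consumed in state q_0 with stack Y$.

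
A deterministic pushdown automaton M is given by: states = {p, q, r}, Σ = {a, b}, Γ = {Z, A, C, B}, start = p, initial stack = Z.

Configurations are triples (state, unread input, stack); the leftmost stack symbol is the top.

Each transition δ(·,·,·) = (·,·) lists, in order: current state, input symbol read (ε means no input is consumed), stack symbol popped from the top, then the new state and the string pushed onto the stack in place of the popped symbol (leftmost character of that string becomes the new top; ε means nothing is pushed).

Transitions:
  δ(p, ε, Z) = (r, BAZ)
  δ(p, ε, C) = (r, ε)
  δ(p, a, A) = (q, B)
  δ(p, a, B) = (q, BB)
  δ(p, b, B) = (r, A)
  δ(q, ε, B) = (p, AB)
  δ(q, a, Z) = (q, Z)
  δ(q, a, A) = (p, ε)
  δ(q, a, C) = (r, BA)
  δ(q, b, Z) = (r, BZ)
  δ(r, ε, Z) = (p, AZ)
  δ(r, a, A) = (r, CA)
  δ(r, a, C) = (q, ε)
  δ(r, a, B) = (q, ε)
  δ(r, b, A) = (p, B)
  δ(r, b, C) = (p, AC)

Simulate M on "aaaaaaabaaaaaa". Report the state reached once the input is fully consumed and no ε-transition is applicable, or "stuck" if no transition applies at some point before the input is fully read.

(p, aaaaaaabaaaaaa, Z) ⊢ (r, aaaaaaabaaaaaa, BAZ) ⊢ (q, aaaaaabaaaaaa, AZ) ⊢ (p, aaaaabaaaaaa, Z) ⊢ (r, aaaaabaaaaaa, BAZ) ⊢ (q, aaaabaaaaaa, AZ) ⊢ (p, aaabaaaaaa, Z) ⊢ (r, aaabaaaaaa, BAZ) ⊢ (q, aabaaaaaa, AZ) ⊢ (p, abaaaaaa, Z) ⊢ (r, abaaaaaa, BAZ) ⊢ (q, baaaaaa, AZ)
No transition for (q, b, top A); M blocks with input baaaaaa remaining.

stuck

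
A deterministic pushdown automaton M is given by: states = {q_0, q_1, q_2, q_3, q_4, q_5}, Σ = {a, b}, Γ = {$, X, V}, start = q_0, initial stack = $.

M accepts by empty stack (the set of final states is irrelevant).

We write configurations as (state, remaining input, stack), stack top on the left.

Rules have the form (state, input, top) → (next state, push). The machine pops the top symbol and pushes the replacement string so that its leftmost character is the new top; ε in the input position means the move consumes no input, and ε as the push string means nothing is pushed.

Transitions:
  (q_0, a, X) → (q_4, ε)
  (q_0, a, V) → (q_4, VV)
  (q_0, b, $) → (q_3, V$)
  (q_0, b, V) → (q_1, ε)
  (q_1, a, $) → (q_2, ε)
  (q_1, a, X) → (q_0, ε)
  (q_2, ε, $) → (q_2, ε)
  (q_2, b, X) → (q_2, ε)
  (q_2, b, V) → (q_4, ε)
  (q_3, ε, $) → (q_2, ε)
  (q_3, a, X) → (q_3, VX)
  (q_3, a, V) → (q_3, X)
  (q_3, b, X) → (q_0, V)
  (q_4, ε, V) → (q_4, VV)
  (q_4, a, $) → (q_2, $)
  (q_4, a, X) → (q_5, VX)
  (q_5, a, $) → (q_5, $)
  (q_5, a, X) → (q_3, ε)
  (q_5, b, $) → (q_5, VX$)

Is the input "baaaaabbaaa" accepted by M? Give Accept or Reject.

Accept

(q_0, baaaaabbaaa, $)
  read b, top $: go to q_3, push V$ → (q_3, aaaaabbaaa, V$)
  read a, top V: go to q_3, push X → (q_3, aaaabbaaa, X$)
  read a, top X: go to q_3, push VX → (q_3, aaabbaaa, VX$)
  read a, top V: go to q_3, push X → (q_3, aabbaaa, XX$)
  read a, top X: go to q_3, push VX → (q_3, abbaaa, VXX$)
  read a, top V: go to q_3, push X → (q_3, bbaaa, XXX$)
  read b, top X: go to q_0, push V → (q_0, baaa, VXX$)
  read b, top V: go to q_1, push ε → (q_1, aaa, XX$)
  read a, top X: go to q_0, push ε → (q_0, aa, X$)
  read a, top X: go to q_4, push ε → (q_4, a, $)
  read a, top $: go to q_2, push $ → (q_2, ε, $)
  ε-move, top $: go to q_2, push ε → (q_2, ε, ε)
All input consumed and the stack is empty.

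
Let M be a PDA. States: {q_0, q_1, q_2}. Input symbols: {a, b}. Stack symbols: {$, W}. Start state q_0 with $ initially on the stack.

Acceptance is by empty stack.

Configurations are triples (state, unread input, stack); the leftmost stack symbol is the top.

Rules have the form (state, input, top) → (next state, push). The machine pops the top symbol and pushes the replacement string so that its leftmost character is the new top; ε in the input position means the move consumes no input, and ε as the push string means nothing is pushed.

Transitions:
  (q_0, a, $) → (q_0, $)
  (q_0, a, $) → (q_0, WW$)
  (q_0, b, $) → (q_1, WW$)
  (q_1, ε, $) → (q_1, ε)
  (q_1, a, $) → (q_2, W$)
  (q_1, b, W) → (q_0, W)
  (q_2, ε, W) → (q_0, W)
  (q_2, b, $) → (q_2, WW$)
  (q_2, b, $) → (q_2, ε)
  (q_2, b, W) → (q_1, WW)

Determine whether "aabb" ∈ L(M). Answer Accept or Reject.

Reject

No computation consumes all input and empties the stack.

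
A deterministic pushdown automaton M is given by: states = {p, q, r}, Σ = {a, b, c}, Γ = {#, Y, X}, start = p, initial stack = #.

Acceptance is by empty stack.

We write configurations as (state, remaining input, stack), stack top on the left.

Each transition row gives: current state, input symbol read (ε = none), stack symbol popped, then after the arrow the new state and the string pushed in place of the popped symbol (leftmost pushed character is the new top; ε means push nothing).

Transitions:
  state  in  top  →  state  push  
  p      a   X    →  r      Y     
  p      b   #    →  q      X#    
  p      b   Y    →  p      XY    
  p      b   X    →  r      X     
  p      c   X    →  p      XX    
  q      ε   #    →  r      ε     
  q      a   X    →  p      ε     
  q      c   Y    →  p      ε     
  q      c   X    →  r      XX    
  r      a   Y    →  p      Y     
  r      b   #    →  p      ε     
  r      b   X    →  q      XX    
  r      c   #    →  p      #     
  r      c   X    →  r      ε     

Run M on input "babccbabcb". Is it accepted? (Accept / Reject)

(p, babccbabcb, #) ⊢ (q, abccbabcb, X#) ⊢ (p, bccbabcb, #) ⊢ (q, ccbabcb, X#) ⊢ (r, cbabcb, XX#) ⊢ (r, babcb, X#) ⊢ (q, abcb, XX#) ⊢ (p, bcb, X#) ⊢ (r, cb, X#) ⊢ (r, b, #) ⊢ (p, ε, ε)
All input consumed and the stack is empty.

Accept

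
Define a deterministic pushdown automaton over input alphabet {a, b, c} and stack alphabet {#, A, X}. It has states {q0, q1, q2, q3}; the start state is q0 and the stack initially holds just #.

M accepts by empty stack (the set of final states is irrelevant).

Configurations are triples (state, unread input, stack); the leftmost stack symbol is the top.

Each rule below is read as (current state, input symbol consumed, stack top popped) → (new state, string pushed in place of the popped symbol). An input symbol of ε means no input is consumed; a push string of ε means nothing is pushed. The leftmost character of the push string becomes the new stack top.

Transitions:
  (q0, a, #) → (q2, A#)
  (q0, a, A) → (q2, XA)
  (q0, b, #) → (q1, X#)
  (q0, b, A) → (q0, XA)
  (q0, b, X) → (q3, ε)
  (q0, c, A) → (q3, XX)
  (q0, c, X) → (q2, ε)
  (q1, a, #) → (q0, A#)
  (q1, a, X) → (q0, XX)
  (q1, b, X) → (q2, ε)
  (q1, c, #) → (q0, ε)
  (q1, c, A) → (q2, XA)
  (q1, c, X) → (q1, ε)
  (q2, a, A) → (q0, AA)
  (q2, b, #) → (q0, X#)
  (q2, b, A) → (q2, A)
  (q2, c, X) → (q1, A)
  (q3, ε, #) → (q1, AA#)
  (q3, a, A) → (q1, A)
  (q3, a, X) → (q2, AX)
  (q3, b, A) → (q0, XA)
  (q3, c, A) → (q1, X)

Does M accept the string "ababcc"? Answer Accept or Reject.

(q0, ababcc, #) ⊢ (q2, babcc, A#) ⊢ (q2, abcc, A#) ⊢ (q0, bcc, AA#) ⊢ (q0, cc, XAA#) ⊢ (q2, c, AA#)
No transition applies at (q2, c, AA#); input not fully consumed.

Reject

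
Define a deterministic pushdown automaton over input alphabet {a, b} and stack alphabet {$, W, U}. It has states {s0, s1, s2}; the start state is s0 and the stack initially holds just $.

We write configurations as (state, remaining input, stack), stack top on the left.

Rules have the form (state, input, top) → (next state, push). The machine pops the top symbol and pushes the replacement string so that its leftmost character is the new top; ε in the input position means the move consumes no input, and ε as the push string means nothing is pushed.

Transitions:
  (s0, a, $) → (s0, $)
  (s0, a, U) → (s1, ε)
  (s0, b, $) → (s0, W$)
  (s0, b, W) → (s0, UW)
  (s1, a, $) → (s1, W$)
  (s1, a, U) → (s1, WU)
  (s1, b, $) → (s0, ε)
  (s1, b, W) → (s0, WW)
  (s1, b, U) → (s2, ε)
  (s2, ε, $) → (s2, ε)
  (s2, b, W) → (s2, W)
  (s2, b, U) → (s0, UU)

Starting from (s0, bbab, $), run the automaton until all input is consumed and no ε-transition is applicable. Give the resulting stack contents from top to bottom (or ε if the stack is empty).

WW$

(s0, bbab, $)
  read b, top $: go to s0, push W$ → (s0, bab, W$)
  read b, top W: go to s0, push UW → (s0, ab, UW$)
  read a, top U: go to s1, push ε → (s1, b, W$)
  read b, top W: go to s0, push WW → (s0, ε, WW$)
All input consumed in state s0 with stack WW$.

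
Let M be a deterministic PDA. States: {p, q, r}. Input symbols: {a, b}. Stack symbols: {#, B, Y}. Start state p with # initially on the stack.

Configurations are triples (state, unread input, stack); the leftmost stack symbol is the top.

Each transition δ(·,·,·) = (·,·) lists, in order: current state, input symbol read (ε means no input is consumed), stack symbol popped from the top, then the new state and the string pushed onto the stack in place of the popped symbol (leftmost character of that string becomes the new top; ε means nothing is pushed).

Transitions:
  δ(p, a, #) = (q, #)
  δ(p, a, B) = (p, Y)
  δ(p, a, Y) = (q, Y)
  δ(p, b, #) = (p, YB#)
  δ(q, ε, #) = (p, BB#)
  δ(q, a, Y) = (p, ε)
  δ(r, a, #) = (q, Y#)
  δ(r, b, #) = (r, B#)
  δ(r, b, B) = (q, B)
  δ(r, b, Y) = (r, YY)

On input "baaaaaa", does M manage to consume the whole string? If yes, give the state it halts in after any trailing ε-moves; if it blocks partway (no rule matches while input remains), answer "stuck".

p

(p, baaaaaa, #)
  read b, top #: go to p, push YB# → (p, aaaaaa, YB#)
  read a, top Y: go to q, push Y → (q, aaaaa, YB#)
  read a, top Y: go to p, push ε → (p, aaaa, B#)
  read a, top B: go to p, push Y → (p, aaa, Y#)
  read a, top Y: go to q, push Y → (q, aa, Y#)
  read a, top Y: go to p, push ε → (p, a, #)
  read a, top #: go to q, push # → (q, ε, #)
  ε-move, top #: go to p, push BB# → (p, ε, BB#)
All input consumed; M is in state p.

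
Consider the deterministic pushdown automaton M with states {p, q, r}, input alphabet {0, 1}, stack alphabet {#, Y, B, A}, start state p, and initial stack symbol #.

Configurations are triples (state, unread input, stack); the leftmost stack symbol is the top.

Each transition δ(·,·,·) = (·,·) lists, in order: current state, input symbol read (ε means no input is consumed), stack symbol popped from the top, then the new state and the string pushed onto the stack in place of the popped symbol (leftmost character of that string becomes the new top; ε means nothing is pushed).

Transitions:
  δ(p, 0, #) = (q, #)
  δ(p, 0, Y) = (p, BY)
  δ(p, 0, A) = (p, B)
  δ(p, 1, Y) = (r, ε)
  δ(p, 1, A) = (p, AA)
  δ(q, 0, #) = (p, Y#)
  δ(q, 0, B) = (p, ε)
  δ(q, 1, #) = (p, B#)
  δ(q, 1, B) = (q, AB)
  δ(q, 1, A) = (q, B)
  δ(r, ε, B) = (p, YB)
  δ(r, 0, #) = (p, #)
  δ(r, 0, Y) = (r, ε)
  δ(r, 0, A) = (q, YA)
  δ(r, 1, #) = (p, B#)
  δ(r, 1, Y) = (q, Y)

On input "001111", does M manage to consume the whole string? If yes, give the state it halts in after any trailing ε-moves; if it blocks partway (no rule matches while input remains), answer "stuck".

(p, 001111, #)
  read 0, top #: go to q, push # → (q, 01111, #)
  read 0, top #: go to p, push Y# → (p, 1111, Y#)
  read 1, top Y: go to r, push ε → (r, 111, #)
  read 1, top #: go to p, push B# → (p, 11, B#)
No transition for (p, 1, top B); M blocks with input 11 remaining.

stuck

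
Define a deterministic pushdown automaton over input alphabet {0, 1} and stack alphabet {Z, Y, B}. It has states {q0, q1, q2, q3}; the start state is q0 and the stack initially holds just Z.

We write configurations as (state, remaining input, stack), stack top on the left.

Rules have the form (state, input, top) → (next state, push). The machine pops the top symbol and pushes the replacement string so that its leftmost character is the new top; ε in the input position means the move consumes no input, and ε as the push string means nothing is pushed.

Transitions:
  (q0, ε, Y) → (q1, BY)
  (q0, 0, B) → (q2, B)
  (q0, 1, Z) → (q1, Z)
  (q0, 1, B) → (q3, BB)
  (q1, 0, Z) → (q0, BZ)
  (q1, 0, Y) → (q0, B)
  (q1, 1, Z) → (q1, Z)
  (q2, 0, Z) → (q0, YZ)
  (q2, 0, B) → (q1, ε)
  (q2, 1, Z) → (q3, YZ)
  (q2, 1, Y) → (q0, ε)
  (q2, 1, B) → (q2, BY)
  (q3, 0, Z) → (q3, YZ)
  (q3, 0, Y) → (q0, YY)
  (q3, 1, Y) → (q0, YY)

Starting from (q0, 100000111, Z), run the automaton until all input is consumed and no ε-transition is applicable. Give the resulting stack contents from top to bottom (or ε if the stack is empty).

(q0, 100000111, Z)
  read 1, top Z: go to q1, push Z → (q1, 00000111, Z)
  read 0, top Z: go to q0, push BZ → (q0, 0000111, BZ)
  read 0, top B: go to q2, push B → (q2, 000111, BZ)
  read 0, top B: go to q1, push ε → (q1, 00111, Z)
  read 0, top Z: go to q0, push BZ → (q0, 0111, BZ)
  read 0, top B: go to q2, push B → (q2, 111, BZ)
  read 1, top B: go to q2, push BY → (q2, 11, BYZ)
  read 1, top B: go to q2, push BY → (q2, 1, BYYZ)
  read 1, top B: go to q2, push BY → (q2, ε, BYYYZ)
All input consumed in state q2 with stack BYYYZ.

BYYYZ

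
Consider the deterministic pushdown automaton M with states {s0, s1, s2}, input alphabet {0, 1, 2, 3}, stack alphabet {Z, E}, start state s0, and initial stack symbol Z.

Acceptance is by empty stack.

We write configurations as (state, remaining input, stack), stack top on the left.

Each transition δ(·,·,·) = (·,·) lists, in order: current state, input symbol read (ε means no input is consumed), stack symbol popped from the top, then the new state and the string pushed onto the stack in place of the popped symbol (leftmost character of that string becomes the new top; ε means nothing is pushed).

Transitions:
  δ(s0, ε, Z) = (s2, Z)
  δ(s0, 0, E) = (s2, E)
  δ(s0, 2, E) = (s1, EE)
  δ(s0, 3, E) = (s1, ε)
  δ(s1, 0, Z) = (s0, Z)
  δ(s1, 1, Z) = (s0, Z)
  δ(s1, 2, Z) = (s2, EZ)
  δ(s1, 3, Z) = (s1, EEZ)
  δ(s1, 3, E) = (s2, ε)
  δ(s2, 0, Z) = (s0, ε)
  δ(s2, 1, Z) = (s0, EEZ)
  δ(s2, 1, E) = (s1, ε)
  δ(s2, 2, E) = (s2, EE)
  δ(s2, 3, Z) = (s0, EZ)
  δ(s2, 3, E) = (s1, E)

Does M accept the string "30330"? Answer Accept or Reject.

(s0, 30330, Z) ⊢ (s2, 30330, Z) ⊢ (s0, 0330, EZ) ⊢ (s2, 330, EZ) ⊢ (s1, 30, EZ) ⊢ (s2, 0, Z) ⊢ (s0, ε, ε)
All input consumed and the stack is empty.

Accept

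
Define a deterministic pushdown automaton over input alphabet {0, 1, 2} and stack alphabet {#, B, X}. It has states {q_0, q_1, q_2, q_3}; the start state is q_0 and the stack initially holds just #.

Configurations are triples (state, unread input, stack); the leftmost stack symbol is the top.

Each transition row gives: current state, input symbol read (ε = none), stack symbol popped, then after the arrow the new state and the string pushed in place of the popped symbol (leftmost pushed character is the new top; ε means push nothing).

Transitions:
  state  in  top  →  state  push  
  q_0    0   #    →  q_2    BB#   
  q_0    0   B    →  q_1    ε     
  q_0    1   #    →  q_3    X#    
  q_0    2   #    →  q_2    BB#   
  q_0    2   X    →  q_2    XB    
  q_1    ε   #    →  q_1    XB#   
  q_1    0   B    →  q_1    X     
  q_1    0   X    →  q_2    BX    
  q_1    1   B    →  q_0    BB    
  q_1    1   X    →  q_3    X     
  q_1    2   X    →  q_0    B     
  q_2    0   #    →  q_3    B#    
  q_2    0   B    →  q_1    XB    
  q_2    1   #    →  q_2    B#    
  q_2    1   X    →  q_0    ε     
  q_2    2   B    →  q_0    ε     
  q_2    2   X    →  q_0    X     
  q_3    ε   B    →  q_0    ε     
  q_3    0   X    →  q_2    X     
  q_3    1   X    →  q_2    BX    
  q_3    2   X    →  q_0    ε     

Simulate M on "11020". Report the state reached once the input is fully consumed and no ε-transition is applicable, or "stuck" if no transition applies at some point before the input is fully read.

(q_0, 11020, #) ⊢ (q_3, 1020, X#) ⊢ (q_2, 020, BX#) ⊢ (q_1, 20, XBX#) ⊢ (q_0, 0, BBX#) ⊢ (q_1, ε, BX#)
All input consumed; M is in state q_1.

q_1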